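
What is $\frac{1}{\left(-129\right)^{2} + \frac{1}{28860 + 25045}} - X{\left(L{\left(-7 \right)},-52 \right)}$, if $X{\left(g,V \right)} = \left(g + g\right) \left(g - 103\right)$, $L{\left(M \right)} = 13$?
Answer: $\frac{2099057521945}{897033106} \approx 2340.0$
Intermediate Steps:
$X{\left(g,V \right)} = 2 g \left(-103 + g\right)$
$\frac{1}{\left(-129\right)^{2} + \frac{1}{28860 + 25045}} - X{\left(L{\left(-7 \right)},-52 \right)} = \frac{1}{\left(-129\right)^{2} + \frac{1}{28860 + 25045}} - 2 \cdot 13 \left(-103 + 13\right) = \frac{1}{16641 + \frac{1}{53905}} - 2 \cdot 13 \left(-90\right) = \frac{1}{16641 + \frac{1}{53905}} - -2340 = \frac{1}{\frac{897033106}{53905}} + 2340 = \frac{53905}{897033106} + 2340 = \frac{2099057521945}{897033106}$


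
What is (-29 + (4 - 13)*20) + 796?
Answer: 587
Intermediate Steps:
(-29 + (4 - 13)*20) + 796 = (-29 - 9*20) + 796 = (-29 - 180) + 796 = -209 + 796 = 587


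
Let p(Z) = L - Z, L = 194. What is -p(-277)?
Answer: -471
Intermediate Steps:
p(Z) = 194 - Z
-p(-277) = -(194 - 1*(-277)) = -(194 + 277) = -1*471 = -471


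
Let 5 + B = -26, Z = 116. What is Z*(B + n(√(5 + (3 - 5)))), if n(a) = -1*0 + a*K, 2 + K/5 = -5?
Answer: -3596 - 4060*√3 ≈ -10628.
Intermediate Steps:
K = -35 (K = -10 + 5*(-5) = -10 - 25 = -35)
B = -31 (B = -5 - 26 = -31)
n(a) = -35*a (n(a) = -1*0 + a*(-35) = 0 - 35*a = -35*a)
Z*(B + n(√(5 + (3 - 5)))) = 116*(-31 - 35*√(5 + (3 - 5))) = 116*(-31 - 35*√(5 - 2)) = 116*(-31 - 35*√3) = -3596 - 4060*√3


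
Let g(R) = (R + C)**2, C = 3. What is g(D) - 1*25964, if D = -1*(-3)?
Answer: -25928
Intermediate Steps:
D = 3
g(R) = (3 + R)**2 (g(R) = (R + 3)**2 = (3 + R)**2)
g(D) - 1*25964 = (3 + 3)**2 - 1*25964 = 6**2 - 25964 = 36 - 25964 = -25928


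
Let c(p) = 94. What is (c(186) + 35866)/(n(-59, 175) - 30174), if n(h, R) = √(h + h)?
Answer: -542528520/455235197 - 17980*I*√118/455235197 ≈ -1.1918 - 0.00042904*I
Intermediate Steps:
n(h, R) = √2*√h (n(h, R) = √(2*h) = √2*√h)
(c(186) + 35866)/(n(-59, 175) - 30174) = (94 + 35866)/(√2*√(-59) - 30174) = 35960/(√2*(I*√59) - 30174) = 35960/(I*√118 - 30174) = 35960/(-30174 + I*√118)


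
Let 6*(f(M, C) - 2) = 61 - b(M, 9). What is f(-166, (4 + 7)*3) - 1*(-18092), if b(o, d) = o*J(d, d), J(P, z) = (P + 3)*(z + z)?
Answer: 144481/6 ≈ 24080.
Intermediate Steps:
J(P, z) = 2*z*(3 + P) (J(P, z) = (3 + P)*(2*z) = 2*z*(3 + P))
b(o, d) = 2*d*o*(3 + d) (b(o, d) = o*(2*d*(3 + d)) = 2*d*o*(3 + d))
f(M, C) = 73/6 - 36*M (f(M, C) = 2 + (61 - 2*9*M*(3 + 9))/6 = 2 + (61 - 2*9*M*12)/6 = 2 + (61 - 216*M)/6 = 2 + (61/6 - 36*M) = 73/6 - 36*M)
f(-166, (4 + 7)*3) - 1*(-18092) = (73/6 - 36*(-166)) - 1*(-18092) = (73/6 + 5976) + 18092 = 35929/6 + 18092 = 144481/6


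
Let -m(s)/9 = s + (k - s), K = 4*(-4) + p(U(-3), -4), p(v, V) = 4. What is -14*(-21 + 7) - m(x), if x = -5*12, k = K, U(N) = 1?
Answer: 88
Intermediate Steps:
K = -12 (K = 4*(-4) + 4 = -16 + 4 = -12)
k = -12
x = -60
m(s) = 108 (m(s) = -9*(s + (-12 - s)) = -9*(-12) = 108)
-14*(-21 + 7) - m(x) = -14*(-21 + 7) - 1*108 = -14*(-14) - 108 = 196 - 108 = 88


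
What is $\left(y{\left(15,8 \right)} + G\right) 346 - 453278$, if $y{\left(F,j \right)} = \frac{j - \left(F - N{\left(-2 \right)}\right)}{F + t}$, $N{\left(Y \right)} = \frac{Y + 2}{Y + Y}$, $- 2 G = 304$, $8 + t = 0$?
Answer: $-506216$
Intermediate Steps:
$t = -8$ ($t = -8 + 0 = -8$)
$G = -152$ ($G = \left(- \frac{1}{2}\right) 304 = -152$)
$N{\left(Y \right)} = \frac{2 + Y}{2 Y}$
$y{\left(F,j \right)} = \frac{j - F}{-8 + F}$ ($y{\left(F,j \right)} = \frac{j - \left(F - \frac{2 - 2}{2 \left(-2\right)}\right)}{F - 8} = \frac{j - \left(0 + F\right)}{-8 + F} = \frac{j + \left(0 - F\right)}{-8 + F} = \frac{j - F}{-8 + F}$)
$\left(y{\left(15,8 \right)} + G\right) 346 - 453278 = \left(\frac{8 - 15}{-8 + 15} - 152\right) 346 - 453278 = \left(\frac{8 - 15}{7} - 152\right) 346 - 453278 = \left(\frac{1}{7} \left(-7\right) - 152\right) 346 - 453278 = \left(-1 - 152\right) 346 - 453278 = \left(-153\right) 346 - 453278 = -52938 - 453278 = -506216$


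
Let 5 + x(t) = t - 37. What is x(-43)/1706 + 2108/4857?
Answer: 3183403/8286042 ≈ 0.38419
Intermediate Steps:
x(t) = -42 + t (x(t) = -5 + (t - 37) = -5 + (-37 + t) = -42 + t)
x(-43)/1706 + 2108/4857 = (-42 - 43)/1706 + 2108/4857 = -85*1/1706 + 2108*(1/4857) = -85/1706 + 2108/4857 = 3183403/8286042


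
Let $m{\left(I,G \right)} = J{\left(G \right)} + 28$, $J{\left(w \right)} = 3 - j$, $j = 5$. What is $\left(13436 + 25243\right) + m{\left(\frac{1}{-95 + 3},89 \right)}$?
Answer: $38705$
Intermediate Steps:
$J{\left(w \right)} = -2$ ($J{\left(w \right)} = 3 - 5 = -2$)
$m{\left(I,G \right)} = 26$ ($m{\left(I,G \right)} = -2 + 28 = 26$)
$\left(13436 + 25243\right) + m{\left(\frac{1}{-95 + 3},89 \right)} = \left(13436 + 25243\right) + 26 = 38679 + 26 = 38705$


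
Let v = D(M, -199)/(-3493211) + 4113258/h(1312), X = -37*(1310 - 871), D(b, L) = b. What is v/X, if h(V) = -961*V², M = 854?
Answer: 7890587392087/46930169789788873216 ≈ 1.6813e-7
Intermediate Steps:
X = -16243 (X = -37*439 = -16243)
v = -7890587392087/2889255050778112 (v = 854/(-3493211) + 4113258/((-961*1312²)) = 854*(-1/3493211) + 4113258/((-961*1721344)) = -854/3493211 + 4113258/(-1654211584) = -854/3493211 + 4113258*(-1/1654211584) = -854/3493211 - 2056629/827105792 = -7890587392087/2889255050778112 ≈ -0.0027310)
v/X = -7890587392087/2889255050778112/(-16243) = -7890587392087/2889255050778112*(-1/16243) = 7890587392087/46930169789788873216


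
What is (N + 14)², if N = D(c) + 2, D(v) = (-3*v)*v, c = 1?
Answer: 169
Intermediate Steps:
D(v) = -3*v²
N = -1 (N = -3*1² + 2 = -3*1 + 2 = -3 + 2 = -1)
(N + 14)² = (-1 + 14)² = 13² = 169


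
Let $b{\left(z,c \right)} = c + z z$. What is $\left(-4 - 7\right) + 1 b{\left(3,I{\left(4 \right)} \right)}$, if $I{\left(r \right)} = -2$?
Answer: $-4$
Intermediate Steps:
$b{\left(z,c \right)} = c + z^{2}$
$\left(-4 - 7\right) + 1 b{\left(3,I{\left(4 \right)} \right)} = \left(-4 - 7\right) + 1 \left(-2 + 3^{2}\right) = -11 + 1 \left(-2 + 9\right) = -11 + 1 \cdot 7 = -11 + 7 = -4$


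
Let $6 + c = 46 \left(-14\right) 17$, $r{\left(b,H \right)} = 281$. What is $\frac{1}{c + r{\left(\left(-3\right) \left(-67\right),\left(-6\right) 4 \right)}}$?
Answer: $- \frac{1}{10673} \approx -9.3694 \cdot 10^{-5}$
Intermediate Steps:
$c = -10954$ ($c = -6 + 46 \left(-14\right) 17 = -6 - 10948 = -10954$)
$\frac{1}{c + r{\left(\left(-3\right) \left(-67\right),\left(-6\right) 4 \right)}} = \frac{1}{-10954 + 281} = \frac{1}{-10673} = - \frac{1}{10673}$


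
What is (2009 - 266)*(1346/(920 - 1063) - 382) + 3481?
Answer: -97061413/143 ≈ -6.7875e+5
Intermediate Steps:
(2009 - 266)*(1346/(920 - 1063) - 382) + 3481 = 1743*(1346/(-143) - 382) + 3481 = 1743*(1346*(-1/143) - 382) + 3481 = 1743*(-1346/143 - 382) + 3481 = 1743*(-55972/143) + 3481 = -97559196/143 + 3481 = -97061413/143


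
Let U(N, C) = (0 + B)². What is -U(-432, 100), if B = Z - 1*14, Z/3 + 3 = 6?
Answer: -25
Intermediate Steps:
Z = 9 (Z = -9 + 3*6 = -9 + 18 = 9)
B = -5 (B = 9 - 1*14 = 9 - 14 = -5)
U(N, C) = 25 (U(N, C) = (0 - 5)² = (-5)² = 25)
-U(-432, 100) = -1*25 = -25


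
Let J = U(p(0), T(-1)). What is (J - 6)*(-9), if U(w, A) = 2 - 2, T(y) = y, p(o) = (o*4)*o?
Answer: 54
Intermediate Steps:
p(o) = 4*o**2 (p(o) = (4*o)*o = 4*o**2)
U(w, A) = 0
J = 0
(J - 6)*(-9) = (0 - 6)*(-9) = -6*(-9) = 54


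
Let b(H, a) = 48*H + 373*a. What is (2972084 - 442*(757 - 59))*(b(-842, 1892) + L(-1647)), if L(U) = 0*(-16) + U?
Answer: 1767684893904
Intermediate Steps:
L(U) = U (L(U) = 0 + U = U)
(2972084 - 442*(757 - 59))*(b(-842, 1892) + L(-1647)) = (2972084 - 442*(757 - 59))*((48*(-842) + 373*1892) - 1647) = (2972084 - 442*698)*((-40416 + 705716) - 1647) = (2972084 - 308516)*(665300 - 1647) = 2663568*663653 = 1767684893904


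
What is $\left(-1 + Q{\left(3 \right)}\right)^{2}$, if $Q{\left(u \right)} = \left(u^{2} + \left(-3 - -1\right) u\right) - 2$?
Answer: $0$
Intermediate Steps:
$Q{\left(u \right)} = -2 + u^{2} - 2 u$ ($Q{\left(u \right)} = \left(u^{2} + \left(-3 + 1\right) u\right) - 2 = \left(u^{2} - 2 u\right) - 2 = -2 + u^{2} - 2 u$)
$\left(-1 + Q{\left(3 \right)}\right)^{2} = \left(-1 - \left(8 - 9\right)\right)^{2} = \left(-1 - -1\right)^{2} = \left(-1 + 1\right)^{2} = 0^{2} = 0$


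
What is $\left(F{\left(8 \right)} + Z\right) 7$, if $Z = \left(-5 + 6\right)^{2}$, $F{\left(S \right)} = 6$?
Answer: $49$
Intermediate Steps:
$Z = 1$ ($Z = 1^{2} = 1$)
$\left(F{\left(8 \right)} + Z\right) 7 = \left(6 + 1\right) 7 = 7 \cdot 7 = 49$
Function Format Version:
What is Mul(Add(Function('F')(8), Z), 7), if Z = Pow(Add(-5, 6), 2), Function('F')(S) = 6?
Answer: 49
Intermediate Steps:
Z = 1 (Z = Pow(1, 2) = 1)
Mul(Add(Function('F')(8), Z), 7) = Mul(Add(6, 1), 7) = Mul(7, 7) = 49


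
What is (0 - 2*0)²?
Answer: 0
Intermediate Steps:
(0 - 2*0)² = (0 + 0)² = 0² = 0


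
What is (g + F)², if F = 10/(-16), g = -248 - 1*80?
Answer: 6911641/64 ≈ 1.0799e+5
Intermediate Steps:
g = -328 (g = -248 - 80 = -328)
F = -5/8 (F = 10*(-1/16) = -5/8 ≈ -0.62500)
(g + F)² = (-328 - 5/8)² = (-2629/8)² = 6911641/64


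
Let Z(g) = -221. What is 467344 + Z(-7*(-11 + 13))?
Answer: 467123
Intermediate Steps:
467344 + Z(-7*(-11 + 13)) = 467344 - 221 = 467123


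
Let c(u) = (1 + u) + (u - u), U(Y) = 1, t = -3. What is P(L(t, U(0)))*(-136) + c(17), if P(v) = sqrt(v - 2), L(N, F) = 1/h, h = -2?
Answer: 18 - 68*I*sqrt(10) ≈ 18.0 - 215.03*I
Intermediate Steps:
L(N, F) = -1/2 (L(N, F) = 1/(-2) = -1/2)
c(u) = 1 + u (c(u) = (1 + u) + 0 = 1 + u)
P(v) = sqrt(-2 + v)
P(L(t, U(0)))*(-136) + c(17) = sqrt(-2 - 1/2)*(-136) + (1 + 17) = sqrt(-5/2)*(-136) + 18 = (I*sqrt(10)/2)*(-136) + 18 = -68*I*sqrt(10) + 18 = 18 - 68*I*sqrt(10)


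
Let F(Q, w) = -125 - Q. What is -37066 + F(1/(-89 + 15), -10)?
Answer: -2752133/74 ≈ -37191.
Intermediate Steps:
-37066 + F(1/(-89 + 15), -10) = -37066 + (-125 - 1/(-89 + 15)) = -37066 + (-125 - 1/(-74)) = -37066 + (-125 - 1*(-1/74)) = -37066 + (-125 + 1/74) = -37066 - 9249/74 = -2752133/74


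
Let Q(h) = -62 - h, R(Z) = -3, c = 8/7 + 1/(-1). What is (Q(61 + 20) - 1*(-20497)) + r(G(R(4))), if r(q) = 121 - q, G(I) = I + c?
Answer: 143345/7 ≈ 20478.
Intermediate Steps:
c = ⅐ (c = 8*(⅐) + 1*(-1) = 8/7 - 1 = ⅐ ≈ 0.14286)
G(I) = ⅐ + I (G(I) = I + ⅐ = ⅐ + I)
(Q(61 + 20) - 1*(-20497)) + r(G(R(4))) = ((-62 - (61 + 20)) - 1*(-20497)) + (121 - (⅐ - 3)) = ((-62 - 1*81) + 20497) + (121 - 1*(-20/7)) = ((-62 - 81) + 20497) + (121 + 20/7) = (-143 + 20497) + 867/7 = 20354 + 867/7 = 143345/7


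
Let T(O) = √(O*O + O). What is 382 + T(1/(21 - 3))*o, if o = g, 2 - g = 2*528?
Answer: 382 - 527*√19/9 ≈ 126.76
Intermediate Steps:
g = -1054 (g = 2 - 2*528 = 2 - 1*1056 = 2 - 1056 = -1054)
T(O) = √(O + O²) (T(O) = √(O² + O) = √(O + O²))
o = -1054
382 + T(1/(21 - 3))*o = 382 + √((1 + 1/(21 - 3))/(21 - 3))*(-1054) = 382 + √((1 + 1/18)/18)*(-1054) = 382 + √((1/18)*(19/18))*(-1054) = 382 + √(19/324)*(-1054) = 382 + (√19/18)*(-1054) = 382 - 527*√19/9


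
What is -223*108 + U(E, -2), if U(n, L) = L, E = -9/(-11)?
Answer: -24086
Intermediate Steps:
E = 9/11 (E = -9*(-1/11) = 9/11 ≈ 0.81818)
-223*108 + U(E, -2) = -223*108 - 2 = -24084 - 2 = -24086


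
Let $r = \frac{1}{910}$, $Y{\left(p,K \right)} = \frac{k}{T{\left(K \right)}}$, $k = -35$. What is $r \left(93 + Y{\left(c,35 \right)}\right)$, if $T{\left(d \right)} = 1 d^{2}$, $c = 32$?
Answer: $\frac{1627}{15925} \approx 0.10217$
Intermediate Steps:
$T{\left(d \right)} = d^{2}$
$Y{\left(p,K \right)} = - \frac{35}{K^{2}}$
$r = \frac{1}{910} \approx 0.0010989$
$r \left(93 + Y{\left(c,35 \right)}\right) = \frac{93 - \frac{35}{1225}}{910} = \frac{93 - \frac{1}{35}}{910} = \frac{1}{910} \cdot \frac{3254}{35} = \frac{1627}{15925}$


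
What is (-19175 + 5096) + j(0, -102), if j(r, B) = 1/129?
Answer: -1816190/129 ≈ -14079.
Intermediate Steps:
j(r, B) = 1/129
(-19175 + 5096) + j(0, -102) = (-19175 + 5096) + 1/129 = -14079 + 1/129 = -1816190/129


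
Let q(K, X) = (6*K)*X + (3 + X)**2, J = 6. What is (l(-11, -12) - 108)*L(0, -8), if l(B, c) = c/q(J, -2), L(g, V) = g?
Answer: 0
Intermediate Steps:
q(K, X) = (3 + X)**2 + 6*K*X (q(K, X) = 6*K*X + (3 + X)**2 = (3 + X)**2 + 6*K*X)
l(B, c) = -c/71 (l(B, c) = c/((3 - 2)**2 + 6*6*(-2)) = c/(1**2 - 72) = c/(1 - 72) = c/(-71) = c*(-1/71) = -c/71)
(l(-11, -12) - 108)*L(0, -8) = (-1/71*(-12) - 108)*0 = (12/71 - 108)*0 = -7656/71*0 = 0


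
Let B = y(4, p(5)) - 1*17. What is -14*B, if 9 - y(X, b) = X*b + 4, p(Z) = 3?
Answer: 336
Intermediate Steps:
y(X, b) = 5 - X*b (y(X, b) = 9 - (X*b + 4) = 9 - (4 + X*b) = 9 + (-4 - X*b) = 5 - X*b)
B = -24 (B = (5 - 1*4*3) - 1*17 = (5 - 12) - 17 = -7 - 17 = -24)
-14*B = -14*(-24) = 336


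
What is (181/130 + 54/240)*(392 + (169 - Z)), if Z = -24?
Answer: 7569/8 ≈ 946.13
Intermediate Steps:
(181/130 + 54/240)*(392 + (169 - Z)) = (181/130 + 54/240)*(392 + (169 - 1*(-24))) = (181*(1/130) + 54*(1/240))*(392 + (169 + 24)) = (181/130 + 9/40)*(392 + 193) = (841/520)*585 = 7569/8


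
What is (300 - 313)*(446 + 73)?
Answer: -6747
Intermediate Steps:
(300 - 313)*(446 + 73) = -13*519 = -6747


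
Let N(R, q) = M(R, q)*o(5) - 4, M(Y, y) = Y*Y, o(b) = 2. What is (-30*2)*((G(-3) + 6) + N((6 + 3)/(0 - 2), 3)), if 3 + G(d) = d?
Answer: -2190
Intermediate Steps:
M(Y, y) = Y²
G(d) = -3 + d
N(R, q) = -4 + 2*R² (N(R, q) = R²*2 - 4 = 2*R² - 4 = -4 + 2*R²)
(-30*2)*((G(-3) + 6) + N((6 + 3)/(0 - 2), 3)) = (-30*2)*(((-3 - 3) + 6) + (-4 + 2*((6 + 3)/(0 - 2))²)) = -60*((-6 + 6) + (-4 + 2*(9/(-2))²)) = -60*(0 + (-4 + 2*(9*(-½))²)) = -60*(0 + (-4 + 2*(-9/2)²)) = -60*(0 + (-4 + 2*(81/4))) = -60*(0 + (-4 + 81/2)) = -60*(0 + 73/2) = -60*73/2 = -2190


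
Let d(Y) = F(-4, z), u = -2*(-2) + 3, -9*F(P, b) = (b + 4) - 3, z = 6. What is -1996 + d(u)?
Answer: -17971/9 ≈ -1996.8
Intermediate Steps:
F(P, b) = -⅑ - b/9 (F(P, b) = -((b + 4) - 3)/9 = -((4 + b) - 3)/9 = -(1 + b)/9 = -⅑ - b/9)
u = 7 (u = 4 + 3 = 7)
d(Y) = -7/9 (d(Y) = -⅑ - ⅑*6 = -⅑ - ⅔ = -7/9)
-1996 + d(u) = -1996 - 7/9 = -17971/9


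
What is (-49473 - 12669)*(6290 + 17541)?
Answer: -1480906002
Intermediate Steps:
(-49473 - 12669)*(6290 + 17541) = -62142*23831 = -1480906002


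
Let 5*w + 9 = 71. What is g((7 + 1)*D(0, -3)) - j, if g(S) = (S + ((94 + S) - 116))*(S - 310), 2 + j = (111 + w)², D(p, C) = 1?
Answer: -335339/25 ≈ -13414.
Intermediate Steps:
w = 62/5 (w = -9/5 + (⅕)*71 = -9/5 + 71/5 = 62/5 ≈ 12.400)
j = 380639/25 (j = -2 + (111 + 62/5)² = -2 + (617/5)² = -2 + 380689/25 = 380639/25 ≈ 15226.)
g(S) = (-310 + S)*(-22 + 2*S) (g(S) = (S + (-22 + S))*(-310 + S) = (-22 + 2*S)*(-310 + S) = (-310 + S)*(-22 + 2*S))
g((7 + 1)*D(0, -3)) - j = (6820 - 642*(7 + 1) + 2*((7 + 1)*1)²) - 1*380639/25 = (6820 - 5136 + 2*(8*1)²) - 380639/25 = (6820 - 642*8 + 2*8²) - 380639/25 = (6820 - 5136 + 2*64) - 380639/25 = (6820 - 5136 + 128) - 380639/25 = 1812 - 380639/25 = -335339/25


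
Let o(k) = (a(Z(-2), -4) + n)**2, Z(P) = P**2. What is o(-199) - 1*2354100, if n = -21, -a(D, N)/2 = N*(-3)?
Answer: -2352075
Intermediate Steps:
a(D, N) = 6*N (a(D, N) = -2*N*(-3) = -(-6)*N = 6*N)
o(k) = 2025 (o(k) = (6*(-4) - 21)**2 = (-24 - 21)**2 = (-45)**2 = 2025)
o(-199) - 1*2354100 = 2025 - 1*2354100 = 2025 - 2354100 = -2352075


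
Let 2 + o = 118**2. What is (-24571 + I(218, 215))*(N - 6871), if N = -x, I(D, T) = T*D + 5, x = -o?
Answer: 157265504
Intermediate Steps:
o = 13922 (o = -2 + 118**2 = -2 + 13924 = 13922)
x = -13922 (x = -1*13922 = -13922)
I(D, T) = 5 + D*T (I(D, T) = D*T + 5 = 5 + D*T)
N = 13922 (N = -1*(-13922) = 13922)
(-24571 + I(218, 215))*(N - 6871) = (-24571 + (5 + 218*215))*(13922 - 6871) = (-24571 + (5 + 46870))*7051 = (-24571 + 46875)*7051 = 22304*7051 = 157265504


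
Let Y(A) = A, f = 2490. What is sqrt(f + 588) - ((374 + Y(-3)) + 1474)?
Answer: -1845 + 9*sqrt(38) ≈ -1789.5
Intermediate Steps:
sqrt(f + 588) - ((374 + Y(-3)) + 1474) = sqrt(2490 + 588) - ((374 - 3) + 1474) = sqrt(3078) - (371 + 1474) = 9*sqrt(38) - 1*1845 = 9*sqrt(38) - 1845 = -1845 + 9*sqrt(38)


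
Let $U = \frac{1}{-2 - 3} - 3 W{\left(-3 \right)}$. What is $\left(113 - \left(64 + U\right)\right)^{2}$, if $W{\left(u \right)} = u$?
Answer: $\frac{40401}{25} \approx 1616.0$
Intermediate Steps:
$U = \frac{44}{5}$ ($U = \frac{1}{-2 - 3} - -9 = \frac{1}{-5} + 9 = - \frac{1}{5} + 9 = \frac{44}{5} \approx 8.8$)
$\left(113 - \left(64 + U\right)\right)^{2} = \left(113 - \frac{364}{5}\right)^{2} = \left(\frac{201}{5}\right)^{2} = \frac{40401}{25}$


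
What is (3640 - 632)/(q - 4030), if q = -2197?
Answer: -3008/6227 ≈ -0.48306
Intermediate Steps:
(3640 - 632)/(q - 4030) = (3640 - 632)/(-2197 - 4030) = 3008/(-6227) = 3008*(-1/6227) = -3008/6227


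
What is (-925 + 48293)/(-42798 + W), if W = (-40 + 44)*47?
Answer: -23684/21305 ≈ -1.1117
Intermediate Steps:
W = 188 (W = 4*47 = 188)
(-925 + 48293)/(-42798 + W) = (-925 + 48293)/(-42798 + 188) = 47368/(-42610) = 47368*(-1/42610) = -23684/21305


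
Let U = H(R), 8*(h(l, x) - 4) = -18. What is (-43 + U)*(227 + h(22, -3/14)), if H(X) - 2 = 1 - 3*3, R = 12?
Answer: -44835/4 ≈ -11209.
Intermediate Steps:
h(l, x) = 7/4 (h(l, x) = 4 + (⅛)*(-18) = 4 - 9/4 = 7/4)
H(X) = -6 (H(X) = 2 + (1 - 3*3) = 2 + (1 - 9) = 2 - 8 = -6)
U = -6
(-43 + U)*(227 + h(22, -3/14)) = (-43 - 6)*(227 + 7/4) = -49*915/4 = -44835/4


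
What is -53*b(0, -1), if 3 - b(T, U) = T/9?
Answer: -159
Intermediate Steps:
b(T, U) = 3 - T/9
-53*b(0, -1) = -53*(3 - ⅑*0) = -53*(3 + 0) = -53*3 = -159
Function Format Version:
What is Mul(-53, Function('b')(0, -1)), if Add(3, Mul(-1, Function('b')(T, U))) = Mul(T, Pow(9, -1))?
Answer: -159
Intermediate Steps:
Function('b')(T, U) = Add(3, Mul(Rational(-1, 9), T)) (Function('b')(T, U) = Add(3, Mul(-1, Mul(T, Pow(9, -1)))) = Add(3, Mul(-1, Mul(T, Rational(1, 9)))) = Add(3, Mul(-1, Mul(Rational(1, 9), T))) = Add(3, Mul(Rational(-1, 9), T)))
Mul(-53, Function('b')(0, -1)) = Mul(-53, Add(3, Mul(Rational(-1, 9), 0))) = Mul(-53, Add(3, 0)) = Mul(-53, 3) = -159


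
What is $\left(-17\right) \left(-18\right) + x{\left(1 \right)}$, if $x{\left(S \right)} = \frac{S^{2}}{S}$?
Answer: $307$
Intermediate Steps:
$x{\left(S \right)} = S$
$\left(-17\right) \left(-18\right) + x{\left(1 \right)} = \left(-17\right) \left(-18\right) + 1 = 306 + 1 = 307$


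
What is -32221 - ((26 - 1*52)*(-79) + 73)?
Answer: -34348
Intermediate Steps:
-32221 - ((26 - 1*52)*(-79) + 73) = -32221 - ((26 - 52)*(-79) + 73) = -32221 - (-26*(-79) + 73) = -32221 - (2054 + 73) = -32221 - 1*2127 = -32221 - 2127 = -34348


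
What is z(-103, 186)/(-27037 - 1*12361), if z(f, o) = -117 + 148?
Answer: -31/39398 ≈ -0.00078684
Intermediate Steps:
z(f, o) = 31
z(-103, 186)/(-27037 - 1*12361) = 31/(-27037 - 1*12361) = 31/(-27037 - 12361) = 31/(-39398) = 31*(-1/39398) = -31/39398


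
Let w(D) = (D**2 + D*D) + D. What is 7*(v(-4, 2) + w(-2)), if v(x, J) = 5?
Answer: 77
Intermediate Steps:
w(D) = D + 2*D**2 (w(D) = (D**2 + D**2) + D = 2*D**2 + D = D + 2*D**2)
7*(v(-4, 2) + w(-2)) = 7*(5 - 2*(1 + 2*(-2))) = 7*(5 - 2*(1 - 4)) = 7*(5 - 2*(-3)) = 7*(5 + 6) = 7*11 = 77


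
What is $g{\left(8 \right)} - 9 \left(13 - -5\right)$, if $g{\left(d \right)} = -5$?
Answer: $-167$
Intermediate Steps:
$g{\left(8 \right)} - 9 \left(13 - -5\right) = -5 - 9 \left(13 - -5\right) = -5 - 9 \left(13 + 5\right) = -5 - 162 = -167$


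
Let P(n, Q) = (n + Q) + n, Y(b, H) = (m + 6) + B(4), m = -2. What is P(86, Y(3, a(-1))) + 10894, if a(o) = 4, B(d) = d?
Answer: 11074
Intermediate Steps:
Y(b, H) = 8 (Y(b, H) = (-2 + 6) + 4 = 4 + 4 = 8)
P(n, Q) = Q + 2*n (P(n, Q) = (Q + n) + n = Q + 2*n)
P(86, Y(3, a(-1))) + 10894 = (8 + 2*86) + 10894 = (8 + 172) + 10894 = 180 + 10894 = 11074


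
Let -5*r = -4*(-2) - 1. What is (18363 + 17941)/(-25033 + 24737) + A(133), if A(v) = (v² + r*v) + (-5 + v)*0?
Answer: 3215328/185 ≈ 17380.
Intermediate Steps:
r = -7/5 (r = -(-4*(-2) - 1)/5 = -(8 - 1)/5 = -⅕*7 = -7/5 ≈ -1.4000)
A(v) = v² - 7*v/5 (A(v) = (v² - 7*v/5) + (-5 + v)*0 = (v² - 7*v/5) + 0 = v² - 7*v/5)
(18363 + 17941)/(-25033 + 24737) + A(133) = (18363 + 17941)/(-25033 + 24737) + (⅕)*133*(-7 + 5*133) = 36304/(-296) + (⅕)*133*(-7 + 665) = 36304*(-1/296) + (⅕)*133*658 = -4538/37 + 87514/5 = 3215328/185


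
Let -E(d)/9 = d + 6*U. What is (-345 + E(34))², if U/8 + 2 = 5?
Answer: 3790809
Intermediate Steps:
U = 24 (U = -16 + 8*5 = -16 + 40 = 24)
E(d) = -1296 - 9*d (E(d) = -9*(d + 6*24) = -9*(d + 144) = -9*(144 + d) = -1296 - 9*d)
(-345 + E(34))² = (-345 + (-1296 - 9*34))² = (-345 + (-1296 - 306))² = (-345 - 1602)² = (-1947)² = 3790809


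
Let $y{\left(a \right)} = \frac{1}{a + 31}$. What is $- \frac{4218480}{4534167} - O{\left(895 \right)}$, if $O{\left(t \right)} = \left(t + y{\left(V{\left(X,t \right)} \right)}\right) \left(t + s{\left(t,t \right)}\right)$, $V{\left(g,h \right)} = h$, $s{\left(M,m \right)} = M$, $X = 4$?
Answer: $- \frac{1121073509814585}{699773107} \approx -1.6021 \cdot 10^{6}$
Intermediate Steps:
$y{\left(a \right)} = \frac{1}{31 + a}$
$O{\left(t \right)} = 2 t \left(t + \frac{1}{31 + t}\right)$ ($O{\left(t \right)} = \left(t + \frac{1}{31 + t}\right) \left(t + t\right) = \left(t + \frac{1}{31 + t}\right) 2 t = 2 t \left(t + \frac{1}{31 + t}\right)$)
$- \frac{4218480}{4534167} - O{\left(895 \right)} = - \frac{4218480}{4534167} - 2 \cdot 895 \frac{1}{31 + 895} \left(1 + 895 \left(31 + 895\right)\right) = \left(-4218480\right) \frac{1}{4534167} - 2 \cdot 895 \cdot \frac{1}{926} \left(1 + 895 \cdot 926\right) = - \frac{1406160}{1511389} - 2 \cdot 895 \cdot \frac{1}{926} \left(1 + 828770\right) = - \frac{1406160}{1511389} - 2 \cdot 895 \cdot \frac{1}{926} \cdot 828771 = - \frac{1406160}{1511389} - \frac{741750045}{463} = - \frac{1121073509814585}{699773107}$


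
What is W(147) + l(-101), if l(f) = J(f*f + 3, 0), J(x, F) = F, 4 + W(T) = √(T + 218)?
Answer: -4 + √365 ≈ 15.105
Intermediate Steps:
W(T) = -4 + √(218 + T) (W(T) = -4 + √(T + 218) = -4 + √(218 + T))
l(f) = 0
W(147) + l(-101) = (-4 + √(218 + 147)) + 0 = (-4 + √365) + 0 = -4 + √365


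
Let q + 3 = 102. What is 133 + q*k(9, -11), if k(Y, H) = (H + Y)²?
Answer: 529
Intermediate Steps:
q = 99 (q = -3 + 102 = 99)
133 + q*k(9, -11) = 133 + 99*(-11 + 9)² = 133 + 99*(-2)² = 133 + 99*4 = 133 + 396 = 529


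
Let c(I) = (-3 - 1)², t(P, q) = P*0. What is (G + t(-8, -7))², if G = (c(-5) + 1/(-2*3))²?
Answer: 81450625/1296 ≈ 62848.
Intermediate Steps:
t(P, q) = 0
c(I) = 16 (c(I) = (-4)² = 16)
G = 9025/36 (G = (16 + 1/(-2*3))² = (16 + 1/(-6))² = (16 - ⅙)² = (95/6)² = 9025/36 ≈ 250.69)
(G + t(-8, -7))² = (9025/36 + 0)² = (9025/36)² = 81450625/1296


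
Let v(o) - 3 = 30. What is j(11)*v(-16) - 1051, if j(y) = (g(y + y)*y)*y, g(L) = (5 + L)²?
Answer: 2909846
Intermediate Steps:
j(y) = y²*(5 + 2*y)² (j(y) = ((5 + (y + y))²*y)*y = ((5 + 2*y)²*y)*y = (y*(5 + 2*y)²)*y = y²*(5 + 2*y)²)
v(o) = 33 (v(o) = 3 + 30 = 33)
j(11)*v(-16) - 1051 = (11²*(5 + 2*11)²)*33 - 1051 = (121*(5 + 22)²)*33 - 1051 = (121*27²)*33 - 1051 = (121*729)*33 - 1051 = 88209*33 - 1051 = 2910897 - 1051 = 2909846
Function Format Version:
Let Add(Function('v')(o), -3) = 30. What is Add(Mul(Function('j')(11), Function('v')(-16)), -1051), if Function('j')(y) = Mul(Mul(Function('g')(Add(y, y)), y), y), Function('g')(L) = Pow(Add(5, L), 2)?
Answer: 2909846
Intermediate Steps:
Function('j')(y) = Mul(Pow(y, 2), Pow(Add(5, Mul(2, y)), 2)) (Function('j')(y) = Mul(Mul(Pow(Add(5, Add(y, y)), 2), y), y) = Mul(Mul(Pow(Add(5, Mul(2, y)), 2), y), y) = Mul(Mul(y, Pow(Add(5, Mul(2, y)), 2)), y) = Mul(Pow(y, 2), Pow(Add(5, Mul(2, y)), 2)))
Function('v')(o) = 33 (Function('v')(o) = Add(3, 30) = 33)
Add(Mul(Function('j')(11), Function('v')(-16)), -1051) = Add(Mul(Mul(Pow(11, 2), Pow(Add(5, Mul(2, 11)), 2)), 33), -1051) = Add(Mul(Mul(121, Pow(Add(5, 22), 2)), 33), -1051) = Add(Mul(Mul(121, Pow(27, 2)), 33), -1051) = Add(Mul(Mul(121, 729), 33), -1051) = Add(Mul(88209, 33), -1051) = Add(2910897, -1051) = 2909846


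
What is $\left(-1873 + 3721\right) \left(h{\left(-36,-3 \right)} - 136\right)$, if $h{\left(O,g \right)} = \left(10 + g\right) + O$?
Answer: $-304920$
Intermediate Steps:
$h{\left(O,g \right)} = 10 + O + g$
$\left(-1873 + 3721\right) \left(h{\left(-36,-3 \right)} - 136\right) = \left(-1873 + 3721\right) \left(\left(10 - 36 - 3\right) - 136\right) = 1848 \left(-29 - 136\right) = 1848 \left(-165\right) = -304920$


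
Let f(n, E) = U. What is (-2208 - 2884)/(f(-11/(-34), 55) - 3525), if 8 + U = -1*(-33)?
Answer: 1273/875 ≈ 1.4549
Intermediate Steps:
U = 25 (U = -8 - 1*(-33) = -8 + 33 = 25)
f(n, E) = 25
(-2208 - 2884)/(f(-11/(-34), 55) - 3525) = (-2208 - 2884)/(25 - 3525) = -5092/(-3500) = -5092*(-1/3500) = 1273/875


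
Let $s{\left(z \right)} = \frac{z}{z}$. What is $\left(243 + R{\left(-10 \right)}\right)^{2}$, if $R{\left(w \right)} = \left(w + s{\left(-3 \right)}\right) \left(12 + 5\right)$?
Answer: $8100$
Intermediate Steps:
$s{\left(z \right)} = 1$
$R{\left(w \right)} = 17 + 17 w$ ($R{\left(w \right)} = \left(w + 1\right) \left(12 + 5\right) = \left(1 + w\right) 17 = 17 + 17 w$)
$\left(243 + R{\left(-10 \right)}\right)^{2} = \left(243 + \left(17 + 17 \left(-10\right)\right)\right)^{2} = \left(243 + \left(17 - 170\right)\right)^{2} = \left(243 - 153\right)^{2} = 90^{2} = 8100$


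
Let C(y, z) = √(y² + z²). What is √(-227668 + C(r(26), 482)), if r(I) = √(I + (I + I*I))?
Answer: √(-227668 + 2*√58263) ≈ 476.64*I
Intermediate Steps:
r(I) = √(I² + 2*I) (r(I) = √(I + (I + I²)) = √(I² + 2*I))
√(-227668 + C(r(26), 482)) = √(-227668 + √((√(26*(2 + 26)))² + 482²)) = √(-227668 + √((√(26*28))² + 232324)) = √(-227668 + √((√728)² + 232324)) = √(-227668 + √((2*√182)² + 232324)) = √(-227668 + √(728 + 232324)) = √(-227668 + √233052) = √(-227668 + 2*√58263)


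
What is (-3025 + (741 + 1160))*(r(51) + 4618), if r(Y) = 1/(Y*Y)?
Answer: -13500834956/2601 ≈ -5.1906e+6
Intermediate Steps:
r(Y) = Y**(-2)
(-3025 + (741 + 1160))*(r(51) + 4618) = (-3025 + (741 + 1160))*(51**(-2) + 4618) = (-3025 + 1901)*(1/2601 + 4618) = -1124*12011419/2601 = -13500834956/2601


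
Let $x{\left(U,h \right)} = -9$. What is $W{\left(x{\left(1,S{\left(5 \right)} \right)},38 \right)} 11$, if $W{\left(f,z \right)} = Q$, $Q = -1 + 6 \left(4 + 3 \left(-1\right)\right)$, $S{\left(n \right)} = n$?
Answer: $55$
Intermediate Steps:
$Q = 5$ ($Q = -1 + 6 \left(4 - 3\right) = -1 + 6 \cdot 1 = -1 + 6 = 5$)
$W{\left(f,z \right)} = 5$
$W{\left(x{\left(1,S{\left(5 \right)} \right)},38 \right)} 11 = 5 \cdot 11 = 55$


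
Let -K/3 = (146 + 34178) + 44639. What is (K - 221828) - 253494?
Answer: -712211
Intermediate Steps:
K = -236889 (K = -3*((146 + 34178) + 44639) = -3*(34324 + 44639) = -3*78963 = -236889)
(K - 221828) - 253494 = (-236889 - 221828) - 253494 = -458717 - 253494 = -712211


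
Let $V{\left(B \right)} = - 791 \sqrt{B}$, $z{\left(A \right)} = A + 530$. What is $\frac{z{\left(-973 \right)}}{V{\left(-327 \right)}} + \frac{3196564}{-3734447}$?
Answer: $- \frac{3196564}{3734447} - \frac{443 i \sqrt{327}}{258657} \approx -0.85597 - 0.030971 i$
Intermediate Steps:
$z{\left(A \right)} = 530 + A$
$\frac{z{\left(-973 \right)}}{V{\left(-327 \right)}} + \frac{3196564}{-3734447} = \frac{530 - 973}{\left(-791\right) \sqrt{-327}} + \frac{3196564}{-3734447} = - \frac{443}{\left(-791\right) i \sqrt{327}} + 3196564 \left(- \frac{1}{3734447}\right) = - \frac{443}{\left(-791\right) i \sqrt{327}} - \frac{3196564}{3734447} = - 443 \frac{i \sqrt{327}}{258657} - \frac{3196564}{3734447} = - \frac{443 i \sqrt{327}}{258657} - \frac{3196564}{3734447} = - \frac{3196564}{3734447} - \frac{443 i \sqrt{327}}{258657}$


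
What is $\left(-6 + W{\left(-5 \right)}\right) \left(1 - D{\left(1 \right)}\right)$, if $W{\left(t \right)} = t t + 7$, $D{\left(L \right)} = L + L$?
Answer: $-26$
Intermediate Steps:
$D{\left(L \right)} = 2 L$
$W{\left(t \right)} = 7 + t^{2}$ ($W{\left(t \right)} = t^{2} + 7 = 7 + t^{2}$)
$\left(-6 + W{\left(-5 \right)}\right) \left(1 - D{\left(1 \right)}\right) = \left(-6 + \left(7 + \left(-5\right)^{2}\right)\right) \left(1 - 2 \cdot 1\right) = \left(-6 + \left(7 + 25\right)\right) \left(1 - 2\right) = \left(-6 + 32\right) \left(1 - 2\right) = 26 \left(-1\right) = -26$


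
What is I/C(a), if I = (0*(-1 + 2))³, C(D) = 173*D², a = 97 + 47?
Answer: 0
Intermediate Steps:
a = 144
I = 0 (I = (0*1)³ = 0³ = 0)
I/C(a) = 0/((173*144²)) = 0/((173*20736)) = 0/3587328 = 0*(1/3587328) = 0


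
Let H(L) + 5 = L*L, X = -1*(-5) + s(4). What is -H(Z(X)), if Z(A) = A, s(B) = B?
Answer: -76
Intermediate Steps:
X = 9 (X = -1*(-5) + 4 = 5 + 4 = 9)
H(L) = -5 + L**2 (H(L) = -5 + L*L = -5 + L**2)
-H(Z(X)) = -(-5 + 9**2) = -(-5 + 81) = -1*76 = -76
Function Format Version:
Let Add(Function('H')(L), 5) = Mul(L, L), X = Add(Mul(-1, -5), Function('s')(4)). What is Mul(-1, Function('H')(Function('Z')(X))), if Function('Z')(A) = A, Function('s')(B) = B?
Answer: -76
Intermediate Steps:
X = 9 (X = Add(Mul(-1, -5), 4) = Add(5, 4) = 9)
Function('H')(L) = Add(-5, Pow(L, 2)) (Function('H')(L) = Add(-5, Mul(L, L)) = Add(-5, Pow(L, 2)))
Mul(-1, Function('H')(Function('Z')(X))) = Mul(-1, Add(-5, Pow(9, 2))) = Mul(-1, Add(-5, 81)) = Mul(-1, 76) = -76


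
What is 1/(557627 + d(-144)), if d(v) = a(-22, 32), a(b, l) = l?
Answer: 1/557659 ≈ 1.7932e-6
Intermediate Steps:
d(v) = 32
1/(557627 + d(-144)) = 1/(557627 + 32) = 1/557659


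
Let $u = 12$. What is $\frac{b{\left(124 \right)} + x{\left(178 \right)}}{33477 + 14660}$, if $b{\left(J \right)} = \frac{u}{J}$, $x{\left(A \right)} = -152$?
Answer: $- \frac{4709}{1492247} \approx -0.0031556$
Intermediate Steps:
$b{\left(J \right)} = \frac{12}{J}$
$\frac{b{\left(124 \right)} + x{\left(178 \right)}}{33477 + 14660} = \frac{\frac{12}{124} - 152}{33477 + 14660} = \frac{12 \cdot \frac{1}{124} - 152}{48137} = \left(\frac{3}{31} - 152\right) \frac{1}{48137} = \left(- \frac{4709}{31}\right) \frac{1}{48137} = - \frac{4709}{1492247}$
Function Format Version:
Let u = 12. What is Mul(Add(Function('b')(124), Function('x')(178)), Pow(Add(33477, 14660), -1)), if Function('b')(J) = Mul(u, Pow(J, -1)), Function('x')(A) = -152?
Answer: Rational(-4709, 1492247) ≈ -0.0031556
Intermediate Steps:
Function('b')(J) = Mul(12, Pow(J, -1))
Mul(Add(Function('b')(124), Function('x')(178)), Pow(Add(33477, 14660), -1)) = Mul(Add(Mul(12, Pow(124, -1)), -152), Pow(Add(33477, 14660), -1)) = Mul(Add(Mul(12, Rational(1, 124)), -152), Pow(48137, -1)) = Mul(Add(Rational(3, 31), -152), Rational(1, 48137)) = Mul(Rational(-4709, 31), Rational(1, 48137)) = Rational(-4709, 1492247)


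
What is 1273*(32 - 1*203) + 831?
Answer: -216852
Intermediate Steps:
1273*(32 - 1*203) + 831 = 1273*(32 - 203) + 831 = 1273*(-171) + 831 = -217683 + 831 = -216852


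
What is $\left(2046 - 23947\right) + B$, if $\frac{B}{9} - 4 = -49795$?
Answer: $-470020$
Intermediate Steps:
$B = -448119$ ($B = 36 + 9 \left(-49795\right) = 36 - 448155 = -448119$)
$\left(2046 - 23947\right) + B = \left(2046 - 23947\right) - 448119 = -21901 - 448119 = -470020$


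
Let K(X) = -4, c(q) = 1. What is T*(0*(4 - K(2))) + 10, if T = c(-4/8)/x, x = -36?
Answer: 10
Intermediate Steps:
T = -1/36 (T = 1/(-36) = 1*(-1/36) = -1/36 ≈ -0.027778)
T*(0*(4 - K(2))) + 10 = -0*(4 - 1*(-4)) + 10 = -0*(4 + 4) + 10 = -0*8 + 10 = -1/36*0 + 10 = 0 + 10 = 10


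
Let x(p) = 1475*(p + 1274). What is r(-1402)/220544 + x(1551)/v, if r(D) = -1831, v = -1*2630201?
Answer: -923795178031/580075049344 ≈ -1.5925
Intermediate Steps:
x(p) = 1879150 + 1475*p (x(p) = 1475*(1274 + p) = 1879150 + 1475*p)
v = -2630201
r(-1402)/220544 + x(1551)/v = -1831/220544 + (1879150 + 1475*1551)/(-2630201) = -1831*1/220544 + (1879150 + 2287725)*(-1/2630201) = -1831/220544 + 4166875*(-1/2630201) = -1831/220544 - 4166875/2630201 = -923795178031/580075049344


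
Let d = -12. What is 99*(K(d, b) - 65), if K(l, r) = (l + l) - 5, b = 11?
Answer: -9306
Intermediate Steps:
K(l, r) = -5 + 2*l (K(l, r) = 2*l - 5 = -5 + 2*l)
99*(K(d, b) - 65) = 99*((-5 + 2*(-12)) - 65) = 99*((-5 - 24) - 65) = 99*(-29 - 65) = 99*(-94) = -9306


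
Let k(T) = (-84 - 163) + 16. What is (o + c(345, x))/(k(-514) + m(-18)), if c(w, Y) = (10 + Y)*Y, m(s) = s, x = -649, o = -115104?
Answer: -99869/83 ≈ -1203.2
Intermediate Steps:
k(T) = -231 (k(T) = -247 + 16 = -231)
c(w, Y) = Y*(10 + Y)
(o + c(345, x))/(k(-514) + m(-18)) = (-115104 - 649*(10 - 649))/(-231 - 18) = (-115104 - 649*(-639))/(-249) = (-115104 + 414711)*(-1/249) = 299607*(-1/249) = -99869/83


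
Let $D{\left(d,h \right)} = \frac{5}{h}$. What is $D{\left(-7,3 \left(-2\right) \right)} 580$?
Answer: $- \frac{1450}{3} \approx -483.33$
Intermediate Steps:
$D{\left(-7,3 \left(-2\right) \right)} 580 = \frac{5}{3 \left(-2\right)} 580 = \frac{5}{-6} \cdot 580 = 5 \left(- \frac{1}{6}\right) 580 = \left(- \frac{5}{6}\right) 580 = - \frac{1450}{3}$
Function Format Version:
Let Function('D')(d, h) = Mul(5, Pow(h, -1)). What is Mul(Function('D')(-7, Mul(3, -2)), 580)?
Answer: Rational(-1450, 3) ≈ -483.33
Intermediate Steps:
Mul(Function('D')(-7, Mul(3, -2)), 580) = Mul(Mul(5, Pow(Mul(3, -2), -1)), 580) = Mul(Mul(5, Pow(-6, -1)), 580) = Mul(Mul(5, Rational(-1, 6)), 580) = Mul(Rational(-5, 6), 580) = Rational(-1450, 3)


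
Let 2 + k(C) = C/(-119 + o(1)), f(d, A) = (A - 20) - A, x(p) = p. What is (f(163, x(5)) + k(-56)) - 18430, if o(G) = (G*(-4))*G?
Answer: -2269540/123 ≈ -18452.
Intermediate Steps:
o(G) = -4*G² (o(G) = (-4*G)*G = -4*G²)
f(d, A) = -20 (f(d, A) = (-20 + A) - A = -20)
k(C) = -2 - C/123 (k(C) = -2 + C/(-119 - 4*1²) = -2 + C/(-119 - 4*1) = -2 + C/(-119 - 4) = -2 + C/(-123) = -2 - C/123)
(f(163, x(5)) + k(-56)) - 18430 = (-20 + (-2 - 1/123*(-56))) - 18430 = (-20 + (-2 + 56/123)) - 18430 = (-20 - 190/123) - 18430 = -2650/123 - 18430 = -2269540/123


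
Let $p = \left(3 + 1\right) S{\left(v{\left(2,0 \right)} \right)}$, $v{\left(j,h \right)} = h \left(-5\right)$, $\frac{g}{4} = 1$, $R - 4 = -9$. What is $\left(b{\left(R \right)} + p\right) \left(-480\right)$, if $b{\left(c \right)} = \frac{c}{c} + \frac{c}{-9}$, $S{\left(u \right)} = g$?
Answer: $- \frac{25280}{3} \approx -8426.7$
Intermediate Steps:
$R = -5$ ($R = 4 - 9 = -5$)
$g = 4$ ($g = 4 \cdot 1 = 4$)
$v{\left(j,h \right)} = - 5 h$
$S{\left(u \right)} = 4$
$p = 16$ ($p = \left(3 + 1\right) 4 = 4 \cdot 4 = 16$)
$b{\left(c \right)} = 1 - \frac{c}{9}$ ($b{\left(c \right)} = 1 + c \left(- \frac{1}{9}\right) = 1 - \frac{c}{9}$)
$\left(b{\left(R \right)} + p\right) \left(-480\right) = \left(\left(1 - - \frac{5}{9}\right) + 16\right) \left(-480\right) = \left(\left(1 + \frac{5}{9}\right) + 16\right) \left(-480\right) = \left(\frac{14}{9} + 16\right) \left(-480\right) = \frac{158}{9} \left(-480\right) = - \frac{25280}{3}$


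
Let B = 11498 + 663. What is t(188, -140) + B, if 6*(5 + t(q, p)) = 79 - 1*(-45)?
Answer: 36530/3 ≈ 12177.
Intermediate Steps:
t(q, p) = 47/3 (t(q, p) = -5 + (79 - 1*(-45))/6 = -5 + (79 + 45)/6 = -5 + (1/6)*124 = -5 + 62/3 = 47/3)
B = 12161
t(188, -140) + B = 47/3 + 12161 = 36530/3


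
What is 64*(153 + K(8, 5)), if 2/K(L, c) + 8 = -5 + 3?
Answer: 48896/5 ≈ 9779.2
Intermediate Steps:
K(L, c) = -⅕ (K(L, c) = 2/(-8 + (-5 + 3)) = 2/(-8 - 2) = 2/(-10) = 2*(-⅒) = -⅕)
64*(153 + K(8, 5)) = 64*(153 - ⅕) = 64*(764/5) = 48896/5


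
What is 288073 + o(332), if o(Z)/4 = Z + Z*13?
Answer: 306665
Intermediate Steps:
o(Z) = 56*Z (o(Z) = 4*(Z + Z*13) = 4*(Z + 13*Z) = 4*(14*Z) = 56*Z)
288073 + o(332) = 288073 + 56*332 = 288073 + 18592 = 306665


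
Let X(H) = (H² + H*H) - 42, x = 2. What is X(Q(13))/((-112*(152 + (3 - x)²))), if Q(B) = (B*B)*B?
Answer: -1206697/2142 ≈ -563.35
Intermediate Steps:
Q(B) = B³ (Q(B) = B²*B = B³)
X(H) = -42 + 2*H² (X(H) = (H² + H²) - 42 = 2*H² - 42 = -42 + 2*H²)
X(Q(13))/((-112*(152 + (3 - x)²))) = (-42 + 2*(13³)²)/((-112*(152 + (3 - 1*2)²))) = (-42 + 2*2197²)/((-112*(152 + (3 - 2)²))) = (-42 + 2*4826809)/((-112*(152 + 1²))) = (-42 + 9653618)/((-112*(152 + 1))) = 9653576/((-112*153)) = 9653576/(-17136) = 9653576*(-1/17136) = -1206697/2142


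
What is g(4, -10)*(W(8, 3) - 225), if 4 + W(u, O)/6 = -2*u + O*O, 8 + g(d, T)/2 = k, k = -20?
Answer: 16296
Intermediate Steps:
g(d, T) = -56 (g(d, T) = -16 + 2*(-20) = -16 - 40 = -56)
W(u, O) = -24 - 12*u + 6*O² (W(u, O) = -24 + 6*(-2*u + O*O) = -24 + 6*(-2*u + O²) = -24 + 6*(O² - 2*u) = -24 + (-12*u + 6*O²) = -24 - 12*u + 6*O²)
g(4, -10)*(W(8, 3) - 225) = -56*((-24 - 12*8 + 6*3²) - 225) = -56*((-24 - 96 + 6*9) - 225) = -56*((-24 - 96 + 54) - 225) = -56*(-66 - 225) = -56*(-291) = 16296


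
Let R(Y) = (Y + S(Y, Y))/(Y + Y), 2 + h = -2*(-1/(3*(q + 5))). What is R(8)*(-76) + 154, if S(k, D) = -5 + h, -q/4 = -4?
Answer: 37573/252 ≈ 149.10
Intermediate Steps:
q = 16 (q = -4*(-4) = 16)
h = -124/63 (h = -2 - 2*(-1/(3*(16 + 5))) = -2 - 2/((-3*21)) = -2 - 2/(-63) = -2 - 2*(-1/63) = -2 + 2/63 = -124/63 ≈ -1.9683)
S(k, D) = -439/63 (S(k, D) = -5 - 124/63 = -439/63)
R(Y) = (-439/63 + Y)/(2*Y) (R(Y) = (Y - 439/63)/(Y + Y) = (-439/63 + Y)/((2*Y)) = (-439/63 + Y)*(1/(2*Y)) = (-439/63 + Y)/(2*Y))
R(8)*(-76) + 154 = ((1/126)*(-439 + 63*8)/8)*(-76) + 154 = ((1/126)*(1/8)*(-439 + 504))*(-76) + 154 = ((1/126)*(1/8)*65)*(-76) + 154 = (65/1008)*(-76) + 154 = -1235/252 + 154 = 37573/252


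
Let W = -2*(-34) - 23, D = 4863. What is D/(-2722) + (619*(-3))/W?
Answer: -1757863/40830 ≈ -43.053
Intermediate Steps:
W = 45 (W = 68 - 23 = 45)
D/(-2722) + (619*(-3))/W = 4863/(-2722) + (619*(-3))/45 = 4863*(-1/2722) - 1857*1/45 = -4863/2722 - 619/15 = -1757863/40830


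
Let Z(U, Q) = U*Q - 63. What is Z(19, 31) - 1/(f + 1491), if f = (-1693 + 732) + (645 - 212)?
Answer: 506537/963 ≈ 526.00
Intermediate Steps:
Z(U, Q) = -63 + Q*U (Z(U, Q) = Q*U - 63 = -63 + Q*U)
f = -528 (f = -961 + 433 = -528)
Z(19, 31) - 1/(f + 1491) = (-63 + 31*19) - 1/(-528 + 1491) = (-63 + 589) - 1/963 = 526 - 1*1/963 = 526 - 1/963 = 506537/963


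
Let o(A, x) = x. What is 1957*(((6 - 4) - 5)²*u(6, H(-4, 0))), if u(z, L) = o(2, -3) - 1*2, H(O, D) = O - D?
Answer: -88065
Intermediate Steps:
u(z, L) = -5 (u(z, L) = -3 - 1*2 = -3 - 2 = -5)
1957*(((6 - 4) - 5)²*u(6, H(-4, 0))) = 1957*(((6 - 4) - 5)²*(-5)) = 1957*((2 - 5)²*(-5)) = 1957*((-3)²*(-5)) = 1957*(9*(-5)) = 1957*(-45) = -88065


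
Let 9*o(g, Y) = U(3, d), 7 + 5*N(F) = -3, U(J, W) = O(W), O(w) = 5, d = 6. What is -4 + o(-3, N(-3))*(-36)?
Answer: -24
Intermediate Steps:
U(J, W) = 5
N(F) = -2 (N(F) = -7/5 + (⅕)*(-3) = -7/5 - ⅗ = -2)
o(g, Y) = 5/9 (o(g, Y) = (⅑)*5 = 5/9)
-4 + o(-3, N(-3))*(-36) = -4 + (5/9)*(-36) = -4 - 20 = -24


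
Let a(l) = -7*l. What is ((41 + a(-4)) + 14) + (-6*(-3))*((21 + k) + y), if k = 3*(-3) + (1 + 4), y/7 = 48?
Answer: 6437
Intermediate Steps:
y = 336 (y = 7*48 = 336)
k = -4 (k = -9 + 5 = -4)
((41 + a(-4)) + 14) + (-6*(-3))*((21 + k) + y) = ((41 - 7*(-4)) + 14) + (-6*(-3))*((21 - 4) + 336) = ((41 + 28) + 14) + 18*(17 + 336) = (69 + 14) + 18*353 = 83 + 6354 = 6437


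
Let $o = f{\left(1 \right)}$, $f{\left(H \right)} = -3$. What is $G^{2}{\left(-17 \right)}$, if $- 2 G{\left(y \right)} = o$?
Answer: $\frac{9}{4} \approx 2.25$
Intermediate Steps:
$o = -3$
$G{\left(y \right)} = \frac{3}{2}$ ($G{\left(y \right)} = \left(- \frac{1}{2}\right) \left(-3\right) = \frac{3}{2}$)
$G^{2}{\left(-17 \right)} = \left(\frac{3}{2}\right)^{2} = \frac{9}{4}$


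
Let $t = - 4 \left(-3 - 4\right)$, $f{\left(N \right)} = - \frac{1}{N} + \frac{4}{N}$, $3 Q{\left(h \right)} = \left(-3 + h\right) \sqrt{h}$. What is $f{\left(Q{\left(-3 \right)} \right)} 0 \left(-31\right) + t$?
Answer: $28$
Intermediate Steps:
$Q{\left(h \right)} = \frac{\sqrt{h} \left(-3 + h\right)}{3}$ ($Q{\left(h \right)} = \frac{\left(-3 + h\right) \sqrt{h}}{3} = \frac{\sqrt{h} \left(-3 + h\right)}{3}$)
$f{\left(N \right)} = \frac{3}{N}$
$t = 28$ ($t = \left(-4\right) \left(-7\right) = 28$)
$f{\left(Q{\left(-3 \right)} \right)} 0 \left(-31\right) + t = \frac{3}{\frac{1}{3} \sqrt{-3} \left(-3 - 3\right)} 0 \left(-31\right) + 28 = \frac{3}{\frac{1}{3} i \sqrt{3} \left(-6\right)} 0 \left(-31\right) + 28 = \frac{3}{\left(-2\right) i \sqrt{3}} \cdot 0 \left(-31\right) + 28 = 3 \frac{i \sqrt{3}}{6} \cdot 0 \left(-31\right) + 28 = \frac{i \sqrt{3}}{2} \cdot 0 \left(-31\right) + 28 = 0 \left(-31\right) + 28 = 0 + 28 = 28$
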